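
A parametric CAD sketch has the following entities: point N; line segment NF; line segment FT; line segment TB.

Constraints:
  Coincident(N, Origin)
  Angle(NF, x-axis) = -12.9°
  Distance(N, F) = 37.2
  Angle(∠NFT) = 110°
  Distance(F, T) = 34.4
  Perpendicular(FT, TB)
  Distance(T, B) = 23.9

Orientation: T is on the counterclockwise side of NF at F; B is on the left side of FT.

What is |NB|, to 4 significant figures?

48.40

N is at the origin; NF runs at -12.9° with length 37.2, so F = 37.2·(cos -12.9°, sin -12.9°) = (36.26, -8.305). ∠NFT = 110.0°, so FT runs at -12.9° + (180° − 110.0°) = 57.10° from the x-axis; with |FT| = 34.4, T = F + 34.4·(cos 57.10°, sin 57.10°) = (54.95, 20.58). The perpendicularity gives TB at right angles to FT; with |TB| = 23.9 on the left of FT, B = T + 23.9·(-0.8396, 0.5432) = (34.88, 33.56). Then |NB| = |B − N| = 48.40.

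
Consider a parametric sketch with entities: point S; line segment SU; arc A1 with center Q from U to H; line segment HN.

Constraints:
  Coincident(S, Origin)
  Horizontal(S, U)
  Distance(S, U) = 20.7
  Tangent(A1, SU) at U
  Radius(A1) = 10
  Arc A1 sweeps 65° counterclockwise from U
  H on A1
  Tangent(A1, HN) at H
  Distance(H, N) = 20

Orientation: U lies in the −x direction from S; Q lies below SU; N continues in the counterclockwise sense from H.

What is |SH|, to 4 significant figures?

30.32

S is at the origin; SU is horizontal with |SU| = 20.7 and U on the −x side, so U = (-20.70, 0.000). A1 meets SU tangentially, so QU is at right angles to SU, so Q = U + (0, -10) = (-20.70, -10.00). On A1, U sits at bearing 90° from Q; a 65° counterclockwise sweep puts H at bearing 155°, so H = Q + 10.0·(cos 155°, sin 155°) = (-29.76, -5.774). Then |SH| = |H − S| = 30.32.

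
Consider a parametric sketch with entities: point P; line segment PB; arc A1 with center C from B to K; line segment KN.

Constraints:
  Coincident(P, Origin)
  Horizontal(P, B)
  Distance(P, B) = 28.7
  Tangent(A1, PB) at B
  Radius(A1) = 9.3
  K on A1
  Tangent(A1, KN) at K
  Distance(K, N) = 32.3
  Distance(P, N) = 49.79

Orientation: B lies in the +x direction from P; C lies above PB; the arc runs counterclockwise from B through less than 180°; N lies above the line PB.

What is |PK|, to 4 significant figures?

39.46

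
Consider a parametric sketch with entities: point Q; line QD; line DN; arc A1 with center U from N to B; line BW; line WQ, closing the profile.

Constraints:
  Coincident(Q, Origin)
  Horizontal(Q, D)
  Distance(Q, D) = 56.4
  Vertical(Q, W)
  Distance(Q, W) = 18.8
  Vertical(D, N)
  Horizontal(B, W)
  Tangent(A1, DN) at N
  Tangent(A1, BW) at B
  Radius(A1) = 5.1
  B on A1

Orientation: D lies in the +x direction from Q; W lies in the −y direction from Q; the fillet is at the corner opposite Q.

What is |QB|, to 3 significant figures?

54.6

Q is at the origin; QD is horizontal with |QD| = 56.4 and D on the +x side, so D = (56.4, 0.00). QW is vertical with |QW| = 18.8 and W on the −y side, so W = (0.00, -18.8). The virtual corner opposite Q is at (56.4, -18.8). A1 meets DN tangentially, so UN is at right angles to DN and the tangent condition forces UB to be normal to BW, with radius 5.1, so the center U sits 5.1 in from both sides at U = (51.3, -13.7). That places the tangent points at N = (56.4, -13.7) on DN and B = (51.3, -18.8) on BW. Then |QB| = |B − Q| = 54.6.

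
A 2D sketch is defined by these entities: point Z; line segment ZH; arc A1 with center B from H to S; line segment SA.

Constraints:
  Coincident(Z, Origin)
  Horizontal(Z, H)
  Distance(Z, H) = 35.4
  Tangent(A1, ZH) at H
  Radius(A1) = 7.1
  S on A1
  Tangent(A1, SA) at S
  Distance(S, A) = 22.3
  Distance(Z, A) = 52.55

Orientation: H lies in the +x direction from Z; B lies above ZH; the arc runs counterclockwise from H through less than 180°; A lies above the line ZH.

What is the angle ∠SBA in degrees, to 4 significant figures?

72.34°

Z is at the origin; ZH is horizontal with |ZH| = 35.4 and H on the +x side, so H = (35.40, 0.000). Since A1 is tangent to ZH there, BH ⟂ ZH, so B = H + (0, 7.1) = (35.40, 7.100). Since BS ⟂ SA (tangency), |BA| = √(7.1² + 22.3²) = 23.40 regardless of where S sits on A1. So A lies on both circle(Z, 52.55) and circle(B, 23.40); the above-ZH intersection is A = (43.88, 28.91). S is the foot of the tangent from A: S = (42.49, 6.656).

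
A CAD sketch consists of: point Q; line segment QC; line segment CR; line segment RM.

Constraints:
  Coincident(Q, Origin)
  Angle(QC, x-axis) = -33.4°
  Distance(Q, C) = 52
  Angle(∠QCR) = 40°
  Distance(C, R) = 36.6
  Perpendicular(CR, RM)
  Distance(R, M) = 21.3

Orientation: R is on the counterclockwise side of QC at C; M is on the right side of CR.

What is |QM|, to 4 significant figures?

54.82

∠QCR = 40.0°, so CR runs at -33.4° + (180° − 40.0°) = 106.6° from the x-axis; with |CR| = 36.6, R = C + 36.6·(cos 106.6°, sin 106.6°) = (32.96, 6.450). The perpendicularity gives RM at right angles to CR; with |RM| = 21.3 on the right of CR, M = R + 21.3·(0.9583, 0.2857) = (53.37, 12.53). Then |QM| = |M − Q| = 54.82.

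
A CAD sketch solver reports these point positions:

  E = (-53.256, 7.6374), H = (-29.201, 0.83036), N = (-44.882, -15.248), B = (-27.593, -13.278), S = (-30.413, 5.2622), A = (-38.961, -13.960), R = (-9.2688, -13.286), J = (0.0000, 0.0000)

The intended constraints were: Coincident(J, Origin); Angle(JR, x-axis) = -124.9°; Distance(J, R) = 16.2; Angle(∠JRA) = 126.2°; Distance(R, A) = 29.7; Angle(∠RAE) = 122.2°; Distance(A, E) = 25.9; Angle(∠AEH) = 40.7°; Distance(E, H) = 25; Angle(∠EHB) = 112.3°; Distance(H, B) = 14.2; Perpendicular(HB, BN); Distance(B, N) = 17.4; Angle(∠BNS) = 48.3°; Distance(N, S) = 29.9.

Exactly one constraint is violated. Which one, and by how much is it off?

Distance(N, S) = 29.9 — off by 4.80.

J = (0.00, 0.00) ✓; JR at -124.9° ✓; |JR| = 16.20 ✓; ∠JRA = 126.2° ✓; |RA| = 29.70 ✓; ∠RAE = 122.2° ✓; |AE| = 25.90 ✓; ∠AEH = 40.70° ✓; |EH| = 25.00 ✓; ∠EHB = 112.3° ✓; |HB| = 14.20 ✓; ∠(HB, BN) = 90.00° ✓; |BN| = 17.40 ✓; ∠BNS = 48.30° ✓; |NS| = 25.10 ✗.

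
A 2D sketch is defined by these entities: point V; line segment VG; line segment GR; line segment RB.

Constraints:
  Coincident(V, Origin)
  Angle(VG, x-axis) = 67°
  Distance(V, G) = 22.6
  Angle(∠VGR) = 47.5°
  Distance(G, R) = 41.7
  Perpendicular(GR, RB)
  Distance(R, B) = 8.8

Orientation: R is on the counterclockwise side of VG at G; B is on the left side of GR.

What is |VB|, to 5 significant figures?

27.576

V is at the origin; VG runs at 67.0° with length 22.6, so G = 22.6·(cos 67.0°, sin 67.0°) = (8.8305, 20.803). ∠VGR = 47.5°, so GR runs at 67.0° + (180° − 47.5°) = 199.50° from the x-axis; with |GR| = 41.7, R = G + 41.7·(cos 199.50°, sin 199.50°) = (-30.478, 6.8837). The perpendicularity gives RB at right angles to GR; with |RB| = 8.8 on the left of GR, B = R + 8.8·(0.33381, -0.94264) = (-27.540, -1.4116). Then |VB| = |B − V| = 27.576.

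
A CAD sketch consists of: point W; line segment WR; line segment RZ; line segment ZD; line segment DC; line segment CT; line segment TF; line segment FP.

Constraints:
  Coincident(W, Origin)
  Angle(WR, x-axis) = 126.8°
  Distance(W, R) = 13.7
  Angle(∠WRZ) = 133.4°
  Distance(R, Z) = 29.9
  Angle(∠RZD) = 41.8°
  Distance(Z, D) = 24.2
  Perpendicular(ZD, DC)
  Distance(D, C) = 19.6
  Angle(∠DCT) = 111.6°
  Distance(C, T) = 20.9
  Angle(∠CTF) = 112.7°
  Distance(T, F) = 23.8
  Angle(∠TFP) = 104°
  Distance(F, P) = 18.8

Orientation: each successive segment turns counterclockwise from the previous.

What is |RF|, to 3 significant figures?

35.5

W is at the origin; WR runs at 126.8° with length 13.7, so R = (-8.21, 11.0). ∠WRZ = 133.4° gives RZ at 173° from the x-axis; with |RZ| = 29.9, Z = (-37.9, 14.4). ∠RZD = 41.8° gives ZD at -48.4° from the x-axis; with |ZD| = 24.2, D = (-21.8, -3.69). The perpendicularity gives DC at right angles to ZD, so DC runs at 41.6°; with |DC| = 19.6, C = (-7.18, 9.32). ∠DCT = 111.6° gives CT at 110° from the x-axis; with |CT| = 20.9, T = (-14.3, 29.0). ∠CTF = 112.7° gives TF at 177° from the x-axis; with |TF| = 23.8, F = (-38.1, 30.1). Then |RF| = |F − R| = 35.5.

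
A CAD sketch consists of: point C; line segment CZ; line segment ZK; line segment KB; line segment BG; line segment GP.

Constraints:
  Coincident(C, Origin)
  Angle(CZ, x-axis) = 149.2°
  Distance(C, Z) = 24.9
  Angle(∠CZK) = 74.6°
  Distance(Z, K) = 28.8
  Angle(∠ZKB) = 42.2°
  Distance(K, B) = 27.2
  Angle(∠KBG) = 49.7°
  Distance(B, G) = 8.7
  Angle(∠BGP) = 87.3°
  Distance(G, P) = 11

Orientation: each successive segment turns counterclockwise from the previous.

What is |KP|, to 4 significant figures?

13.56

C is at the origin; CZ runs at 149.2° with length 24.9, so Z = (-21.39, 12.75). ∠CZK = 74.6° gives ZK at -105.4° from the x-axis; with |ZK| = 28.8, K = (-29.04, -15.02). ∠ZKB = 42.2° gives KB at 32.40° from the x-axis; with |KB| = 27.2, B = (-6.070, -0.4416). ∠KBG = 49.7° gives BG at 162.7° from the x-axis; with |BG| = 8.7, G = (-14.38, 2.146). ∠BGP = 87.3° gives GP at -104.6° from the x-axis; with |GP| = 11.0, P = (-17.15, -8.499). Then |KP| = |P − K| = 13.56.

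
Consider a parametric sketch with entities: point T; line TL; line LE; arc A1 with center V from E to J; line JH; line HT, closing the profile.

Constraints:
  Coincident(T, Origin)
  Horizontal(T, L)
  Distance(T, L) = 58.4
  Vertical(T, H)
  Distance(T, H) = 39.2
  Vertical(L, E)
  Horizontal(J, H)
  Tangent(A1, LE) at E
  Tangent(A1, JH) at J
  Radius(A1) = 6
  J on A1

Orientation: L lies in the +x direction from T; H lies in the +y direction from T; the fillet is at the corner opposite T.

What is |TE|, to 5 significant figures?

67.177

T is at the origin; TL is horizontal with |TL| = 58.4 and L on the +x side, so L = (58.400, 0.0000). TH is vertical with |TH| = 39.2 and H on the +y side, so H = (0.0000, 39.200). The virtual corner opposite T is at (58.400, 39.200). Since A1 is tangent to LE there, VE ⟂ LE and since A1 is tangent to JH there, VJ ⟂ JH, with radius 6.0, so the center V sits 6.0 in from both sides at V = (52.400, 33.200). That places the tangent points at E = (58.400, 33.200) on LE and J = (52.400, 39.200) on JH. Then |TE| = |E − T| = 67.177.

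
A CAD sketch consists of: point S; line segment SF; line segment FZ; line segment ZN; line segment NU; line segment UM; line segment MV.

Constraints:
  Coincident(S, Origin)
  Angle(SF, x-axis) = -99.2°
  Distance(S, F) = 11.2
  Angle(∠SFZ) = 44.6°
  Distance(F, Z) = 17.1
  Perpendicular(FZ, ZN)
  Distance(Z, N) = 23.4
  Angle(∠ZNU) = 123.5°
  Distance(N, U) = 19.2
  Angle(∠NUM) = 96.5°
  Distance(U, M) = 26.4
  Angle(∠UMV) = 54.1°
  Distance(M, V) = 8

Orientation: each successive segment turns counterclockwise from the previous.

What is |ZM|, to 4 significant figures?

35.74

S is at the origin; SF runs at -99.2° with length 11.2, so F = (-1.791, -11.06). ∠SFZ = 44.6° gives FZ at 36.20° from the x-axis; with |FZ| = 17.1, Z = (12.01, -0.9566). FZ is perpendicular to ZN, so ZN runs at 126.2°; with |ZN| = 23.4, N = (-1.812, 17.93). ∠ZNU = 123.5° gives NU at -177.3° from the x-axis; with |NU| = 19.2, U = (-20.99, 17.02). ∠NUM = 96.5° gives UM at -93.80° from the x-axis; with |UM| = 26.4, M = (-22.74, -9.320). Then |ZM| = |M − Z| = 35.74.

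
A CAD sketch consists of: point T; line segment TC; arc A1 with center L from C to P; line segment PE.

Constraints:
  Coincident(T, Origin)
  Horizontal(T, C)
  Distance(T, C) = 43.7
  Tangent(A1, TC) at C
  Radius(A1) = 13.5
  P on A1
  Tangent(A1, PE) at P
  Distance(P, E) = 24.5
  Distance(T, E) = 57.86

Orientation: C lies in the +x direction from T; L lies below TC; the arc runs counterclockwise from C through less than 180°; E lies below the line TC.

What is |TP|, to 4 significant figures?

36.35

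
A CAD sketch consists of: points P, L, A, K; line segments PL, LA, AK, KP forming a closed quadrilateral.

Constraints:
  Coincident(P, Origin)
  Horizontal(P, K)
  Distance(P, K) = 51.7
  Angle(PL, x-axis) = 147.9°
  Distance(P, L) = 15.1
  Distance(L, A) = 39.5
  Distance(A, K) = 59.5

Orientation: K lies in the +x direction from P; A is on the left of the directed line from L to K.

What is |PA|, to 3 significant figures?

42.1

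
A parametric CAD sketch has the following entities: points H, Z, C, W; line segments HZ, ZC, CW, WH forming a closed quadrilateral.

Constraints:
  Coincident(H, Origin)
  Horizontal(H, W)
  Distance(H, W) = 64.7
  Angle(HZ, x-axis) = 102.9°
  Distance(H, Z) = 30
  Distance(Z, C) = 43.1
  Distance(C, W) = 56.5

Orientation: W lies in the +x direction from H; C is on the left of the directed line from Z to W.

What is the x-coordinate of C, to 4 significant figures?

32.75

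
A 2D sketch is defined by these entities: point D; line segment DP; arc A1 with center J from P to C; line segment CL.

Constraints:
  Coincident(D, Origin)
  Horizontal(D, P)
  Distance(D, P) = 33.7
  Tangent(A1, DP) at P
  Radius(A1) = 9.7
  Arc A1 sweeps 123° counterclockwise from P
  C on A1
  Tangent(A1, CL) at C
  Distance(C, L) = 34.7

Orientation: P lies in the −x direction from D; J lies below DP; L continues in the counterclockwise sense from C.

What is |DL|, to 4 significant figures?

49.69

D is at the origin; DP is horizontal with |DP| = 33.7 and P on the −x side, so P = (-33.70, 0.000). Since A1 is tangent to DP there, JP ⟂ DP, so J = P + (0, -9.7) = (-33.70, -9.700). On A1, P sits at bearing 90° from J; a 123° counterclockwise sweep puts C at bearing 213°, so C = J + 9.7·(cos 213°, sin 213°) = (-41.84, -14.98). Since A1 is tangent to CL there, JC ⟂ CL, so CL runs along (−sin 213°, cos 213°); with |CL| = 34.7, L = (-22.94, -44.08). Then |DL| = |L − D| = 49.69.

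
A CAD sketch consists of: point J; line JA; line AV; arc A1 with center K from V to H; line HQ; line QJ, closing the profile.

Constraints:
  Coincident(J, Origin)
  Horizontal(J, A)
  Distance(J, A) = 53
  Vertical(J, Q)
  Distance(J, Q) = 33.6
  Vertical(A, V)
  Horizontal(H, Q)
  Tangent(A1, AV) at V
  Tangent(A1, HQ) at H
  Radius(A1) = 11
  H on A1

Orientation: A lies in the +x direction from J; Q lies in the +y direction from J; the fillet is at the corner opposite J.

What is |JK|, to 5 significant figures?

47.694

J and Q share the same x with |JQ| = 33.6 and Q on the +y side, so Q = (0.0000, 33.600). The virtual corner opposite J is at (53.000, 33.600). The tangent condition forces KV to be normal to AV and tangency of A1 to HQ means the radius KH is perpendicular to HQ, with radius 11.0, so the center K sits 11.0 in from both sides at K = (42.000, 22.600). Then |JK| = |K − J| = 47.694.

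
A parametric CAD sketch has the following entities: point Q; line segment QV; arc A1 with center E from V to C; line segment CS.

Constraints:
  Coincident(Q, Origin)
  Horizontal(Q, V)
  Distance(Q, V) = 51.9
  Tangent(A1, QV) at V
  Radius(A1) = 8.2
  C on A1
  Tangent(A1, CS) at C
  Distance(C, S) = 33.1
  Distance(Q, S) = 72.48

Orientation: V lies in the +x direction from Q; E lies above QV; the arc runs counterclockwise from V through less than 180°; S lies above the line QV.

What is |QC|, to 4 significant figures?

60.68

Checks: Q = (0.00, 0.00) ✓; |EC| = 8.200 ✓; ∠(EC, CS) = 90.00° ✓; |CS| = 33.10 ✓; |QS| = 72.48 ✓.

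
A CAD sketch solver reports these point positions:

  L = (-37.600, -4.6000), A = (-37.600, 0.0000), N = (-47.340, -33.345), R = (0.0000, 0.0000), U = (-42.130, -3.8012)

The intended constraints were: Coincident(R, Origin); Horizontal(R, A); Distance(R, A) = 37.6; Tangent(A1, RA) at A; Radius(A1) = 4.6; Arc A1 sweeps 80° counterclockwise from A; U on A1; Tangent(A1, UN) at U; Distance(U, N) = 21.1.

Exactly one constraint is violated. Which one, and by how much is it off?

Distance(U, N) = 21.1 — off by 8.90.

R = (0.00, 0.00) ✓; R.y = 0.00, A.y = 0.00 ✓; |RA| = 37.60 ✓; ∠(LA, AR) = 90.00° ✓; |LA| = 4.600 ✓; bearing(L→U) − bearing(L→A) = 80.00° ✓; |LU| = 4.600 ✓; ∠(LU, UN) = 90.00° ✓; |UN| = 30.00 ✗.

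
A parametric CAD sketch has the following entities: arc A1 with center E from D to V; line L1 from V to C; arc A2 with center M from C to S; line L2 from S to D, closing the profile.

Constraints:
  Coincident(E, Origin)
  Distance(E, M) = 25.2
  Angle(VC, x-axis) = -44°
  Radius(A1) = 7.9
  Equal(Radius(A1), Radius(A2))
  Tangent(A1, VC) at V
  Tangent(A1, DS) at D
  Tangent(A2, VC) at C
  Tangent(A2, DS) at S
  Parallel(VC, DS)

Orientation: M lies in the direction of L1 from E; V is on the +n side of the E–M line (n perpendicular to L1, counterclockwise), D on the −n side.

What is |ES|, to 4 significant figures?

26.41

Tangency of A1 to both parallel lines with radius 7.9 puts V and D at E ± 7.9·n: V = (5.488, 5.683), D = (-5.488, -5.683). Equal radii place C and S the same way about M: C = M + 7.9·n = (23.62, -11.82), S = M − 7.9·n = (12.64, -23.19). Then |ES| = |S − E| = 26.41.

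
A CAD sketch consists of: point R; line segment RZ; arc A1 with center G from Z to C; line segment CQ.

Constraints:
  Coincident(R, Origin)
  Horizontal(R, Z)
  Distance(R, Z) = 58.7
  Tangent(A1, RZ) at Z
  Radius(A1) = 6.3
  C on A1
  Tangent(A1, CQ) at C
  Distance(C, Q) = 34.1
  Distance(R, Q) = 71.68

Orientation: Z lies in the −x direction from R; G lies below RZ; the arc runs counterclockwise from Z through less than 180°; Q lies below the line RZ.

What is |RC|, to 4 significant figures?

65.32

R is at the origin; RZ is horizontal with |RZ| = 58.7 and Z on the −x side, so Z = (-58.70, 0.000). Since A1 is tangent to RZ there, GZ ⟂ RZ, so G = Z + (0, -6.3) = (-58.70, -6.300). Since GC ⟂ CQ (tangency), |GQ| = √(6.3² + 34.1²) = 34.68 regardless of where C sits on A1. So Q lies on both circle(R, 71.68) and circle(G, 34.68); the below-RZ intersection is Q = (-58.81, -40.98). C is the foot of the tangent from Q: C = (-64.90, -7.424).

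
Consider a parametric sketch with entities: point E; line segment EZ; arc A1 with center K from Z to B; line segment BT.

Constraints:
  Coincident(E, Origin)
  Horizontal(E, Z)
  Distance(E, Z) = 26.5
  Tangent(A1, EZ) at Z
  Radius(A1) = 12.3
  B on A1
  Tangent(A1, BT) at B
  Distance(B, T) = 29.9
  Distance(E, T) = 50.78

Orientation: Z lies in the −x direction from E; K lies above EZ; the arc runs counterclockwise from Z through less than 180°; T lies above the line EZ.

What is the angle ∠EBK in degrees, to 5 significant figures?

113.91°

Checks: ∠(KZ, ZE) = 90.00° ✓; |KB| = 12.30 ✓; ∠(KB, BT) = 90.00° ✓; |BT| = 29.90 ✓; |ET| = 50.78 ✓.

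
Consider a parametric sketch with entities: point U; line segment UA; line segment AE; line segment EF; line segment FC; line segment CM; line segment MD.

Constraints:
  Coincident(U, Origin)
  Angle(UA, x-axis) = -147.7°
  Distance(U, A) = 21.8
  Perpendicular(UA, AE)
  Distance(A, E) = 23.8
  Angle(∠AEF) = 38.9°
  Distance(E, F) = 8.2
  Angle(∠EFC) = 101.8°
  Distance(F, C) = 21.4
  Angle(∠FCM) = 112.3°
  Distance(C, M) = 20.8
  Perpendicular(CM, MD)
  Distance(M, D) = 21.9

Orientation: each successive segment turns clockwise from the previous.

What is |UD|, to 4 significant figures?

51.83

U is at the origin; UA runs at -147.7° with length 21.8, so A = (-18.43, -11.65). UA ⟂ AE, so AE runs at 122.3°; with |AE| = 23.8, E = (-31.14, 8.468). ∠AEF = 38.9° gives EF at -18.80° from the x-axis; with |EF| = 8.2, F = (-23.38, 5.826). ∠EFC = 101.8° gives FC at -97.00° from the x-axis; with |FC| = 21.4, C = (-25.99, -15.41). ∠FCM = 112.3° gives CM at -164.7° from the x-axis; with |CM| = 20.8, M = (-46.05, -20.90). CM ⟂ MD, so MD runs at 105.3°; with |MD| = 21.9, D = (-51.83, 0.2205). Then |UD| = |D − U| = 51.83.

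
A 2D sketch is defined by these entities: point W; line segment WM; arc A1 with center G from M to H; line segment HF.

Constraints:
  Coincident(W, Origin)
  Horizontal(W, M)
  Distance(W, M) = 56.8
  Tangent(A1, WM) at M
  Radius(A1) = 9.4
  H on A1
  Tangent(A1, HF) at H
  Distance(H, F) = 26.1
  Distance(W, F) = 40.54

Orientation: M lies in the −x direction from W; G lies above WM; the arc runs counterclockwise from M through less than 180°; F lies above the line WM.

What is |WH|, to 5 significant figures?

49.657

Checks: W.y = 0.00, M.y = 0.00 ✓; |GH| = 9.400 ✓; ∠(GH, HF) = 90.00° ✓; |HF| = 26.10 ✓; |WF| = 40.54 ✓.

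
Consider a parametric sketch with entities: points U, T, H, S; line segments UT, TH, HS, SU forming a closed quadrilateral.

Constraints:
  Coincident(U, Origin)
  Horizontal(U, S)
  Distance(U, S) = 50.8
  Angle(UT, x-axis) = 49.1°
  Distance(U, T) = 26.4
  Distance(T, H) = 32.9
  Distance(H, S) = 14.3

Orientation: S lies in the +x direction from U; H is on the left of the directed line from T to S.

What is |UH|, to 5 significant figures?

51.693

Checks: U.y = 0.00, S.y = 0.00 ✓; |TH| = 32.90 ✓; |HS| = 14.30 ✓.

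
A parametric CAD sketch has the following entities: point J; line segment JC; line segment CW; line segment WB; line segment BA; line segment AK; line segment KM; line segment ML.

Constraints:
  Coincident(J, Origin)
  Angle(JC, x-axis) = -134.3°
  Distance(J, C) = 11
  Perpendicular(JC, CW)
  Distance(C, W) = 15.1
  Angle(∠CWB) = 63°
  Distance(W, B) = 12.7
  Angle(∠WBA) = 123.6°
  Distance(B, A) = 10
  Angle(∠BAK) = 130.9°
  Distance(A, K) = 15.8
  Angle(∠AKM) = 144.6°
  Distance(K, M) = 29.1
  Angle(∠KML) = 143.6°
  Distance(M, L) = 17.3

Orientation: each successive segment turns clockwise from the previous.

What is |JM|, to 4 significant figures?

41.89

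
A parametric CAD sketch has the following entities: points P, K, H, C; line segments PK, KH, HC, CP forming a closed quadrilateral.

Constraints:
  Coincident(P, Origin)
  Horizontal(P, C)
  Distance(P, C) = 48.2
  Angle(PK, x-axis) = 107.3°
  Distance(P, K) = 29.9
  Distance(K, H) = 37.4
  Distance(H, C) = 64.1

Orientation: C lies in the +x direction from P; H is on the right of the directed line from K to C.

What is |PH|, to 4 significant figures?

17.46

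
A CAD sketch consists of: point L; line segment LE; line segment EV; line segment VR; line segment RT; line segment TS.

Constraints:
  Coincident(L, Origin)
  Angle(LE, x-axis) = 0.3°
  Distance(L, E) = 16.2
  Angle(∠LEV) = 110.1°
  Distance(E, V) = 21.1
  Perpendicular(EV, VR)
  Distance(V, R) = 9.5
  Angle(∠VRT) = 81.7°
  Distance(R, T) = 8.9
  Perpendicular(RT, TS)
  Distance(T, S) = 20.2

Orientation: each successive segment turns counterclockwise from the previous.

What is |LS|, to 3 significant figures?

34.1

∠VRT = 81.7° gives RT at -102° from the x-axis; with |RT| = 8.9, T = (12.6, 14.4). The perpendicularity gives TS at right angles to RT, so TS runs at -11.5°; with |TS| = 20.2, S = (32.4, 10.4). Then |LS| = |S − L| = 34.1.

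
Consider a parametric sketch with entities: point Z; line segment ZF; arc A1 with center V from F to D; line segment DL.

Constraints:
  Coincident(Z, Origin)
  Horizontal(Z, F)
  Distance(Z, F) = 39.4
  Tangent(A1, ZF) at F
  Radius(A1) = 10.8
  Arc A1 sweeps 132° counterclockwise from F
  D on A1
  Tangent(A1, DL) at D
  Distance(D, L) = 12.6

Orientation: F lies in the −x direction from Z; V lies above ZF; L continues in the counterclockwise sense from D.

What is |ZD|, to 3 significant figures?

36.2

Since A1 is tangent to ZF there, VF ⟂ ZF, so V = F + (0, 10.8) = (-39.4, 10.8). On A1, F sits at bearing -90° from V; a 132° counterclockwise sweep puts D at bearing 42°, so D = V + 10.8·(cos 42°, sin 42°) = (-31.4, 18.0). Then |ZD| = |D − Z| = 36.2.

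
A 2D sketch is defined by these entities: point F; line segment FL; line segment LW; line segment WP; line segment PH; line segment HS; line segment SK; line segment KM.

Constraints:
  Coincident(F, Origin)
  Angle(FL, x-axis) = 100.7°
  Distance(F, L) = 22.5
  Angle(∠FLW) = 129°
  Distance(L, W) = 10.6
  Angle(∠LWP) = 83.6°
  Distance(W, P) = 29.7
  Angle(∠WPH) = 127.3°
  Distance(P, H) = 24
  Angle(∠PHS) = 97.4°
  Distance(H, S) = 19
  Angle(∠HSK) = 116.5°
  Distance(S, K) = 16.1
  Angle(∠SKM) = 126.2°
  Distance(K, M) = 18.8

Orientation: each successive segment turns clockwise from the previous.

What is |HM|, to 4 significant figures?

35.73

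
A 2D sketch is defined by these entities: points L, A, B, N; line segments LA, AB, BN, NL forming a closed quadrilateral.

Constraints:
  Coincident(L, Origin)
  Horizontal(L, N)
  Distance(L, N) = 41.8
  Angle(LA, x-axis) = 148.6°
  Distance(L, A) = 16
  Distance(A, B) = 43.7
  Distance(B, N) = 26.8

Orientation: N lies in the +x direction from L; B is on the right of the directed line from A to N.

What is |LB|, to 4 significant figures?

27.79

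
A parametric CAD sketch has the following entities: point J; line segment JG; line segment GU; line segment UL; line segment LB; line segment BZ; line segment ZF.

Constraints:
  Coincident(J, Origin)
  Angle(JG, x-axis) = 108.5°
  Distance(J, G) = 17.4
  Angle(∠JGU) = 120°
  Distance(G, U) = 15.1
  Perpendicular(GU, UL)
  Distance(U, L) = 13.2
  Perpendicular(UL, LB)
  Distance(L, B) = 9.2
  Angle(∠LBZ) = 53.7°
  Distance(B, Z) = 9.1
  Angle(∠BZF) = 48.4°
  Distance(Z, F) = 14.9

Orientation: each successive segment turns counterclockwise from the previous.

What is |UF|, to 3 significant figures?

20.4

J is at the origin; JG runs at 108.5° with length 17.4, so G = (-5.52, 16.5). ∠JGU = 120.0° gives GU at 168° from the x-axis; with |GU| = 15.1, U = (-20.3, 19.5). The perpendicularity gives UL at right angles to GU, so UL runs at -102°; with |UL| = 13.2, L = (-22.9, 6.58). UL is perpendicular to LB, so LB runs at -11.5°; with |LB| = 9.2, B = (-13.9, 4.74). ∠LBZ = 53.7° gives BZ at 115° from the x-axis; with |BZ| = 9.1, Z = (-17.8, 13.0). ∠BZF = 48.4° gives ZF at -114° from the x-axis; with |ZF| = 14.9, F = (-23.7, -0.651). Then |UF| = |F − U| = 20.4.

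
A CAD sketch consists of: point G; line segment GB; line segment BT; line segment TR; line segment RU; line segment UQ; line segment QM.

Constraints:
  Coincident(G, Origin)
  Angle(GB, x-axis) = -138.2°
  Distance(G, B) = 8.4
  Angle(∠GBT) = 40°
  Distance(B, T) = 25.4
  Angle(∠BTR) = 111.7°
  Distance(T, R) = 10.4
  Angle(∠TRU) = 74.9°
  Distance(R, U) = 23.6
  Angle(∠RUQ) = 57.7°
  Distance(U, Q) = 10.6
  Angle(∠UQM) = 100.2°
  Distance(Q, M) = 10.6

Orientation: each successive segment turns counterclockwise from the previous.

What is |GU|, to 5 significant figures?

7.0047

G is at the origin; GB runs at -138.2° with length 8.4, so B = (-6.2620, -5.5989). ∠GBT = 40.0° gives BT at 1.8000° from the x-axis; with |BT| = 25.4, T = (19.125, -4.8010). ∠BTR = 111.7° gives TR at 70.100° from the x-axis; with |TR| = 10.4, R = (22.665, 4.9780). ∠TRU = 74.9° gives RU at 175.20° from the x-axis; with |RU| = 23.6, U = (-0.85182, 6.9528). Then |GU| = |U − G| = 7.0047.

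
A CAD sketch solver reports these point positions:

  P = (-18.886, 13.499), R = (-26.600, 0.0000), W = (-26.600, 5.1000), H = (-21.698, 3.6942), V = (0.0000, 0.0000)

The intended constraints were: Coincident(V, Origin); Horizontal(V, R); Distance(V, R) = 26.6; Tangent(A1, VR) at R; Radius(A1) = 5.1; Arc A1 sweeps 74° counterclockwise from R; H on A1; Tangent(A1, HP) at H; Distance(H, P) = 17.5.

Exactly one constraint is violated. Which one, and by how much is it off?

Distance(H, P) = 17.5 — off by 7.30.

V = (0.00, 0.00) ✓; V.y = 0.00, R.y = 0.00 ✓; |VR| = 26.60 ✓; ∠(WR, RV) = 90.00° ✓; |WR| = 5.100 ✓; bearing(W→H) − bearing(W→R) = 74.00° ✓; |WH| = 5.100 ✓; ∠(WH, HP) = 90.00° ✓; |HP| = 10.20 ✗.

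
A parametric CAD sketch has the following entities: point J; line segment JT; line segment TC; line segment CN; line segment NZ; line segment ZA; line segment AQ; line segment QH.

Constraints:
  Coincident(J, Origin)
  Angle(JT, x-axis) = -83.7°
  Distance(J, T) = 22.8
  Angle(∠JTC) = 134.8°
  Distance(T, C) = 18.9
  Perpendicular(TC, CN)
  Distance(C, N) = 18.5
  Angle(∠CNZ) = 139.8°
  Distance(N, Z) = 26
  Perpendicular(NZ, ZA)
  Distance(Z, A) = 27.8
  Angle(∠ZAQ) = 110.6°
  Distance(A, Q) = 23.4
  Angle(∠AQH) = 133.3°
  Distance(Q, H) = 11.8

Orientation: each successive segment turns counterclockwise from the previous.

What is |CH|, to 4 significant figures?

20.38

J is at the origin; JT runs at -83.7° with length 22.8, so T = (2.502, -22.66). ∠JTC = 134.8° gives TC at -38.50° from the x-axis; with |TC| = 18.9, C = (17.29, -34.43). TC is perpendicular to CN, so CN runs at 51.50°; with |CN| = 18.5, N = (28.81, -19.95). ∠CNZ = 139.8° gives NZ at 91.70° from the x-axis; with |NZ| = 26.0, Z = (28.04, 6.039). The perpendicularity gives ZA at right angles to NZ, so ZA runs at -178.3°; with |ZA| = 27.8, A = (0.2507, 5.214). ∠ZAQ = 110.6° gives AQ at -108.9° from the x-axis; with |AQ| = 23.4, Q = (-7.329, -16.92). ∠AQH = 133.3° gives QH at -62.20° from the x-axis; with |QH| = 11.8, H = (-1.826, -27.36). Then |CH| = |H − C| = 20.38.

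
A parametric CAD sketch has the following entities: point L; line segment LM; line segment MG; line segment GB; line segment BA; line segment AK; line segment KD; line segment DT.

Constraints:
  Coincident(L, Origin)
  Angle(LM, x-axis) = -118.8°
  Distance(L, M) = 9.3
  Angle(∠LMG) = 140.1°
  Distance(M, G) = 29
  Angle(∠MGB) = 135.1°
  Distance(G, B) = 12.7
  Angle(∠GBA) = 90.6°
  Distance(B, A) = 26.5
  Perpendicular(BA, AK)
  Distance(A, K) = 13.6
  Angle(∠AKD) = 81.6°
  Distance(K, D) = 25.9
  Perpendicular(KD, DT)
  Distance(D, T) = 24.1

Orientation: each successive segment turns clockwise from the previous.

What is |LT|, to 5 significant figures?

54.481

∠AKD = 81.6° gives KD at -121.40° from the x-axis; with |KD| = 25.9, D = (-33.758, -16.627). KD is perpendicular to DT, so DT runs at 148.60°; with |DT| = 24.1, T = (-54.329, -4.0707). Then |LT| = |T − L| = 54.481.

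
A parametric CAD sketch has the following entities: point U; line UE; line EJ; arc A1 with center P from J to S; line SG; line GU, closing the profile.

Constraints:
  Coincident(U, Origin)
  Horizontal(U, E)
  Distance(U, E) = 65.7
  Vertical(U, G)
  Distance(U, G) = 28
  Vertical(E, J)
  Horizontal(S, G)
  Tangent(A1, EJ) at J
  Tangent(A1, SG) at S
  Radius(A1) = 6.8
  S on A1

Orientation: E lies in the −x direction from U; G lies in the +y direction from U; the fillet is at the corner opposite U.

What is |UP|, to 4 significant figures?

62.60

UG is vertical with |UG| = 28.0 and G on the +y side, so G = (0.000, 28.00). The virtual corner opposite U is at (-65.70, 28.00). Tangency of A1 to EJ means the radius PJ is perpendicular to EJ and tangency of A1 to SG means the radius PS is perpendicular to SG, with radius 6.8, so the center P sits 6.8 in from both sides at P = (-58.90, 21.20). Then |UP| = |P − U| = 62.60.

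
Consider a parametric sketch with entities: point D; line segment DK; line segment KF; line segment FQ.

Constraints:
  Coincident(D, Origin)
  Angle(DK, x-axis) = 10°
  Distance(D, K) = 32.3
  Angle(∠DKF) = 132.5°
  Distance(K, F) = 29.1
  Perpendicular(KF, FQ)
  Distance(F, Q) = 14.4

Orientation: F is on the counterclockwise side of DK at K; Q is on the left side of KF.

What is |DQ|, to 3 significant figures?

51.8

D is at the origin; DK runs at 10.0° with length 32.3, so K = 32.3·(cos 10.0°, sin 10.0°) = (31.8, 5.61). ∠DKF = 132.5°, so KF runs at 10.0° + (180° − 132.5°) = 57.5° from the x-axis; with |KF| = 29.1, F = K + 29.1·(cos 57.5°, sin 57.5°) = (47.4, 30.2). KF ⟂ FQ; with |FQ| = 14.4 on the left of KF, Q = F + 14.4·(-0.843, 0.537) = (35.3, 37.9). Then |DQ| = |Q − D| = 51.8.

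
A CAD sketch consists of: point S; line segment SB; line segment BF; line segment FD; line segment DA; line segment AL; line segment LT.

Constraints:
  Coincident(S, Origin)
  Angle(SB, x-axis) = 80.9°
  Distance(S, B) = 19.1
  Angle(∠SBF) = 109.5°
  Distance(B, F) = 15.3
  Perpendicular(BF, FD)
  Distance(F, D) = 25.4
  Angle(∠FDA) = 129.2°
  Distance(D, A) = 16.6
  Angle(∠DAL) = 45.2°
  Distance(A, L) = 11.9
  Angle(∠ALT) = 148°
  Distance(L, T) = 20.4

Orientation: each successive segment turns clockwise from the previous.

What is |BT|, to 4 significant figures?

17.88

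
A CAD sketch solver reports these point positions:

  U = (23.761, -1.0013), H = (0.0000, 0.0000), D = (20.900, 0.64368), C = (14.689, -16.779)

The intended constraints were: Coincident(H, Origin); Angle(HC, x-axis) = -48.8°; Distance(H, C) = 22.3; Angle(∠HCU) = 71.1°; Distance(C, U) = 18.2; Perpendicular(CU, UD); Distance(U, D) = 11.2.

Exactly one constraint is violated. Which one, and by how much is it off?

Distance(U, D) = 11.2 — off by 7.90.

H = (0.00, 0.00) ✓; HC at -48.80° ✓; |HC| = 22.30 ✓; ∠HCU = 71.10° ✓; |CU| = 18.20 ✓; ∠(CU, UD) = 90.00° ✓; |UD| = 3.300 ✗.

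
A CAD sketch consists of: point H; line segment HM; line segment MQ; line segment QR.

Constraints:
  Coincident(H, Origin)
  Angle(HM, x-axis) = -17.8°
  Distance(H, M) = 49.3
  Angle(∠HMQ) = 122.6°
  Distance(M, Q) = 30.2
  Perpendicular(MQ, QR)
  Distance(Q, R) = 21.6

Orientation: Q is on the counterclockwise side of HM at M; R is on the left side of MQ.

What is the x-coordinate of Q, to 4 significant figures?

70.21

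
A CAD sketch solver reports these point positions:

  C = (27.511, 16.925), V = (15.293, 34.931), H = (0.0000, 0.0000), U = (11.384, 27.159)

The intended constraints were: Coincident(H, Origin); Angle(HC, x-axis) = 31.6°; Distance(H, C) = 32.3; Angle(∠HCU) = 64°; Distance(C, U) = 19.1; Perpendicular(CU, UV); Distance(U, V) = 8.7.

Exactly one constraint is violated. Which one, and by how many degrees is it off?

Perpendicular(CU, UV) — off by 5.70°.

H = (0.00, 0.00) ✓; HC at 31.60° ✓; |HC| = 32.30 ✓; ∠HCU = 64.00° ✓; |CU| = 19.10 ✓; ∠(CU, UV) = 84.30° ✗; |UV| = 8.700 ✓.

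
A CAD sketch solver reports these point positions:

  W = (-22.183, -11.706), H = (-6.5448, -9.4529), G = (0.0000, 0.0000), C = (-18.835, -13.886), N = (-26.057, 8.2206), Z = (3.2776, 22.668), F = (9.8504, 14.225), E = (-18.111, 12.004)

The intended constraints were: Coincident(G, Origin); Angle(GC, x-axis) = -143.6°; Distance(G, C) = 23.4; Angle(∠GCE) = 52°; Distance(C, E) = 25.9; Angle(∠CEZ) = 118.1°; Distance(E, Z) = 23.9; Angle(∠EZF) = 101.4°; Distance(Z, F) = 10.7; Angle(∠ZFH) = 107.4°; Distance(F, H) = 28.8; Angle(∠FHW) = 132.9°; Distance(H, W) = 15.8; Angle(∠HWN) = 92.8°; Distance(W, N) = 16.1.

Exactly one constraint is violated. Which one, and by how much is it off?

Distance(W, N) = 16.1 — off by 4.20.

G = (0.00, 0.00) ✓; GC at -143.6° ✓; |GC| = 23.40 ✓; ∠GCE = 52.00° ✓; |CE| = 25.90 ✓; ∠CEZ = 118.1° ✓; |EZ| = 23.90 ✓; ∠EZF = 101.4° ✓; |ZF| = 10.70 ✓; ∠ZFH = 107.4° ✓; |FH| = 28.80 ✓; ∠FHW = 132.9° ✓; |HW| = 15.80 ✓; ∠HWN = 92.80° ✓; |WN| = 20.30 ✗.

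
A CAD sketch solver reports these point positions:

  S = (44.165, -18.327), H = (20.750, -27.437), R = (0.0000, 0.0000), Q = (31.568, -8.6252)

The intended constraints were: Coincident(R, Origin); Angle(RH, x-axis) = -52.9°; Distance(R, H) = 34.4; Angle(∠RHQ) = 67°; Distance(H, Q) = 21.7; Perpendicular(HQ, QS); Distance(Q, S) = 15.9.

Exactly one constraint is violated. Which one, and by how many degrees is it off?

Perpendicular(HQ, QS) — off by 7.70°.

R = (0.00, 0.00) ✓; RH at -52.90° ✓; |RH| = 34.40 ✓; ∠RHQ = 67.00° ✓; |HQ| = 21.70 ✓; ∠(HQ, QS) = 97.70° ✗; |QS| = 15.90 ✓.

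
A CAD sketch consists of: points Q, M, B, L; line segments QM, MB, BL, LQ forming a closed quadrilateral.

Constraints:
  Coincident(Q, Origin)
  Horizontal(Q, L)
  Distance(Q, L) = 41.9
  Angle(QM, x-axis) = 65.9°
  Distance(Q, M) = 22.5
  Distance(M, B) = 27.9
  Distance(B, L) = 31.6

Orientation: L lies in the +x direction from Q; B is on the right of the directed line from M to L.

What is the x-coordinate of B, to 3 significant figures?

11.2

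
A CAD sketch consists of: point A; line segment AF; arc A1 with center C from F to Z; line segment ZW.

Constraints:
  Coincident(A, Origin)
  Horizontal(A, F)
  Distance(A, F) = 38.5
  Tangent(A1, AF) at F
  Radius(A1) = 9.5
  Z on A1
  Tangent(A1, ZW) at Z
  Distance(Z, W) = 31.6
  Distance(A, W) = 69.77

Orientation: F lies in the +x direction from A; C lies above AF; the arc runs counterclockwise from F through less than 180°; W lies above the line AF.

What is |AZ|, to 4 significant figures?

47.26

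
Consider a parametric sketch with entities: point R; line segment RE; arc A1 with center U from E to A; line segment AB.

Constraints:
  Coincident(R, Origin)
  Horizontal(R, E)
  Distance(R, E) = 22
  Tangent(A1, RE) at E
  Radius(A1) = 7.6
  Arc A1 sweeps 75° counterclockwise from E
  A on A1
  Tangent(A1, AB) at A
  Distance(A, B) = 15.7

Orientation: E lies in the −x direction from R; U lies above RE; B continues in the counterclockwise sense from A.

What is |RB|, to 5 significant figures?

23.341

On A1, E sits at bearing -90° from U; a 75° counterclockwise sweep puts A at bearing -15°, so A = U + 7.6·(cos -15°, sin -15°) = (-14.659, 5.6330). A1 meets AB tangentially, so UA is at right angles to AB, so AB runs along (−sin -15°, cos -15°); with |AB| = 15.7, B = (-10.596, 20.798). Then |RB| = |B − R| = 23.341.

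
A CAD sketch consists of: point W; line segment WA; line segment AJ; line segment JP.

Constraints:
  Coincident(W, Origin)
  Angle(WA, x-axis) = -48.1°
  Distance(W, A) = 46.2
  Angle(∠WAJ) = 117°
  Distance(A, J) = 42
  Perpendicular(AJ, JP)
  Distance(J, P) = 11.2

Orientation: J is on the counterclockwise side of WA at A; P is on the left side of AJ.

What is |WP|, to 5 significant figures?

69.740

W is at the origin; WA runs at -48.1° with length 46.2, so A = 46.2·(cos -48.1°, sin -48.1°) = (30.854, -34.387). ∠WAJ = 117.0°, so AJ runs at -48.1° + (180° − 117.0°) = 14.900° from the x-axis; with |AJ| = 42.0, J = A + 42.0·(cos 14.900°, sin 14.900°) = (71.442, -23.588). AJ ⟂ JP; with |JP| = 11.2 on the left of AJ, P = J + 11.2·(-0.25713, 0.96638) = (68.562, -12.764). Then |WP| = |P − W| = 69.740.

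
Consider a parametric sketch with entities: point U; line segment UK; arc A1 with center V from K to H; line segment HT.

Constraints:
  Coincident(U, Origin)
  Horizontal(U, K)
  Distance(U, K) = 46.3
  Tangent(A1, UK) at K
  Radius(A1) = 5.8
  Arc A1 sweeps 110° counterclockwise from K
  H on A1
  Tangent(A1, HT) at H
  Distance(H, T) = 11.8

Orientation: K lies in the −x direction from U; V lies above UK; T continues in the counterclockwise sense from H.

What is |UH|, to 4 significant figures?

41.58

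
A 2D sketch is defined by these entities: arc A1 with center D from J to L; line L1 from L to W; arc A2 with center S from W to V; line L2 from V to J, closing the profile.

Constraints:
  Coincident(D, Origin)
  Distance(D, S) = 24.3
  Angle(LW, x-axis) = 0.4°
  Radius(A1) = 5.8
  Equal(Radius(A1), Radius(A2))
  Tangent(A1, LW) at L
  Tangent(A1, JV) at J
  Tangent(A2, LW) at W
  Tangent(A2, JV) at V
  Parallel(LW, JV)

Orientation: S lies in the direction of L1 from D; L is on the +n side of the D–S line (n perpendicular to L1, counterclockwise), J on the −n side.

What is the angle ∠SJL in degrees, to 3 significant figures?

76.6°

The slot axis is L1's direction at 0.4°, so u = (cos 0.4°, sin 0.4°) = (1.00, 0.00698) and n = (−sin 0.4°, cos 0.4°) = (-0.00698, 1.00). D is at the origin and S lies 24.3 along u from D, so S = 24.3·u = (24.3, 0.170). Tangency of A1 to both parallel lines with radius 5.8 puts L and J at D ± 5.8·n: L = (-0.0405, 5.80), J = (0.0405, -5.80). Then cos ∠SJL = JS·JL / (|JS||JL|), giving 76.6°.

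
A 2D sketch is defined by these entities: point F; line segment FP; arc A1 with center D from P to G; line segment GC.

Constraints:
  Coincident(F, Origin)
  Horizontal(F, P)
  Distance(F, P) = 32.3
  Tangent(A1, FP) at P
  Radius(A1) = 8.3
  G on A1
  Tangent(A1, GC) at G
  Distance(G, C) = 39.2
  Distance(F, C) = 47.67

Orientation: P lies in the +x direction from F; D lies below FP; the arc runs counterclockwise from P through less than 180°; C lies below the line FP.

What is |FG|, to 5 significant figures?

25.059

F is at the origin; FP is horizontal with |FP| = 32.3 and P on the +x side, so P = (32.300, 0.0000). The tangent condition forces DP to be normal to FP, so D = P + (0, -8.3) = (32.300, -8.3000). Since DG ⟂ GC (tangency), |DC| = √(8.3² + 39.2²) = 40.069 regardless of where G sits on A1. So C lies on both circle(F, 47.67) and circle(D, 40.069); the below-FP intersection is C = (16.001, -44.904). G is the foot of the tangent from C: G = (24.183, -6.5676).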